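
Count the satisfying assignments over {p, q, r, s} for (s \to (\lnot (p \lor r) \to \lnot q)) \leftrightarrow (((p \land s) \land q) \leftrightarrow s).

Initial set: {((s \to (\lnot (p \lor r) \to \lnot q)) \leftrightarrow (((p \land s) \land q) \leftrightarrow s))}.
((s \to (\lnot (p \lor r) \to \lnot q)) \leftrightarrow (((p \land s) \land q) \leftrightarrow s)): β-rule — branch into (s \to (\lnot (p \lor r) \to \lnot q)), (((p \land s) \land q) \leftrightarrow s)  //  \lnot (s \to (\lnot (p \lor r) \to \lnot q)), \lnot (((p \land s) \land q) \leftrightarrow s).
  branch 1 (add (s \to (\lnot (p \lor r) \to \lnot q)), (((p \land s) \land q) \leftrightarrow s)):
    (s \to (\lnot (p \lor r) \to \lnot q)): β-rule — branch into \lnot s  //  (\lnot (p \lor r) \to \lnot q).
      branch 1.1 (add \lnot s):
        (((p \land s) \land q) \leftrightarrow s): β-rule — branch into ((p \land s) \land q), s  //  \lnot ((p \land s) \land q), \lnot s.
          branch 1.1.1 (add ((p \land s) \land q), s):
            × closes — contains both s and \lnot s.
          branch 1.1.2 (add \lnot ((p \land s) \land q), \lnot s):
            \lnot ((p \land s) \land q): β-rule — branch into \lnot (p \land s)  //  \lnot q.
              branch 1.1.2.1 (add \lnot (p \land s)):
                \lnot (p \land s): β-rule — branch into \lnot p  //  \lnot s.
                  branch 1.1.2.1.1 (add \lnot p):
                    ○ open, literals {p=0, s=0}.
                  branch 1.1.2.1.2 (add \lnot s):
                    ○ open, literals {s=0}.
              branch 1.1.2.2 (add \lnot q):
                ○ open, literals {q=0, s=0}.
      branch 1.2 (add (\lnot (p \lor r) \to \lnot q)):
        (((p \land s) \land q) \leftrightarrow s): β-rule — branch into ((p \land s) \land q), s  //  \lnot ((p \land s) \land q), \lnot s.
          branch 1.2.1 (add ((p \land s) \land q), s):
            ((p \land s) \land q): α-rule — add (p \land s), q.
            (p \land s): α-rule — add p, s.
            (\lnot (p \lor r) \to \lnot q): β-rule — branch into \lnot \lnot (p \lor r)  //  \lnot q.
              branch 1.2.1.1 (add \lnot \lnot (p \lor r)):
                \lnot \lnot (p \lor r): β-rule — branch into p  //  r.
                  branch 1.2.1.1.1 (add p):
                    ○ open, literals {p=1, q=1, s=1}.
                  branch 1.2.1.1.2 (add r):
                    ○ open, literals {p=1, q=1, r=1, s=1}.
              branch 1.2.1.2 (add \lnot q):
                × closes — contains both q and \lnot q.
          branch 1.2.2 (add \lnot ((p \land s) \land q), \lnot s):
            (\lnot (p \lor r) \to \lnot q): β-rule — branch into \lnot \lnot (p \lor r)  //  \lnot q.
              branch 1.2.2.1 (add \lnot \lnot (p \lor r)):
                \lnot ((p \land s) \land q): β-rule — branch into \lnot (p \land s)  //  \lnot q.
                  branch 1.2.2.1.1 (add \lnot (p \land s)):
                    \lnot \lnot (p \lor r): β-rule — branch into p  //  r.
                      branch 1.2.2.1.1.1 (add p):
                        \lnot (p \land s): β-rule — branch into \lnot p  //  \lnot s.
                          branch 1.2.2.1.1.1.1 (add \lnot p):
                            × closes — contains both p and \lnot p.
                          branch 1.2.2.1.1.1.2 (add \lnot s):
                            ○ open, literals {p=1, s=0}.
                      branch 1.2.2.1.1.2 (add r):
                        \lnot (p \land s): β-rule — branch into \lnot p  //  \lnot s.
                          branch 1.2.2.1.1.2.1 (add \lnot p):
                            ○ open, literals {p=0, r=1, s=0}.
                          branch 1.2.2.1.1.2.2 (add \lnot s):
                            ○ open, literals {r=1, s=0}.
                  branch 1.2.2.1.2 (add \lnot q):
                    \lnot \lnot (p \lor r): β-rule — branch into p  //  r.
                      branch 1.2.2.1.2.1 (add p):
                        ○ open, literals {p=1, q=0, s=0}.
                      branch 1.2.2.1.2.2 (add r):
                        ○ open, literals {q=0, r=1, s=0}.
              branch 1.2.2.2 (add \lnot q):
                \lnot ((p \land s) \land q): β-rule — branch into \lnot (p \land s)  //  \lnot q.
                  branch 1.2.2.2.1 (add \lnot (p \land s)):
                    \lnot (p \land s): β-rule — branch into \lnot p  //  \lnot s.
                      branch 1.2.2.2.1.1 (add \lnot p):
                        ○ open, literals {p=0, q=0, s=0}.
                      branch 1.2.2.2.1.2 (add \lnot s):
                        ○ open, literals {q=0, s=0}.
                  branch 1.2.2.2.2 (add \lnot q):
                    ○ open, literals {q=0, s=0}.
  branch 2 (add \lnot (s \to (\lnot (p \lor r) \to \lnot q)), \lnot (((p \land s) \land q) \leftrightarrow s)):
    \lnot (s \to (\lnot (p \lor r) \to \lnot q)): α-rule — add s, \lnot (\lnot (p \lor r) \to \lnot q).
    \lnot (\lnot (p \lor r) \to \lnot q): α-rule — add \lnot (p \lor r), \lnot \lnot q.
    \lnot (p \lor r): α-rule — add \lnot p, \lnot r.
    \lnot (((p \land s) \land q) \leftrightarrow s): β-rule — branch into ((p \land s) \land q), \lnot s  //  \lnot ((p \land s) \land q), s.
      branch 2.1 (add ((p \land s) \land q), \lnot s):
        × closes — contains both s and \lnot s.
      branch 2.2 (add \lnot ((p \land s) \land q), s):
        \lnot ((p \land s) \land q): β-rule — branch into \lnot (p \land s)  //  \lnot q.
          branch 2.2.1 (add \lnot (p \land s)):
            \lnot (p \land s): β-rule — branch into \lnot p  //  \lnot s.
              branch 2.2.1.1 (add \lnot p):
                ○ open, literals {p=0, q=1, r=0, s=1}.
              branch 2.2.1.2 (add \lnot s):
                × closes — contains both s and \lnot s.
          branch 2.2.2 (add \lnot q):
            × closes — contains both q and \lnot q.
6 branches closed, 14 open.
Each open branch fixes some atoms; the unmentioned ones are free. Counting distinct full assignments: branch {p=0, s=0} (q, r) contributes 4 new; branch {s=0} (p, q, r) contributes 4 new; branch {q=0, s=0} (p, r) contributes 0 new; branch {p=1, q=1, s=1} (r) contributes 2 new; branch {p=1, q=1, r=1, s=1} (none free) contributes 0 new; branch {p=1, s=0} (q, r) contributes 0 new; branch {p=0, r=1, s=0} (q) contributes 0 new; branch {r=1, s=0} (p, q) contributes 0 new; branch {p=1, q=0, s=0} (r) contributes 0 new; branch {q=0, r=1, s=0} (p) contributes 0 new; branch {p=0, q=0, s=0} (r) contributes 0 new; branch {q=0, s=0} (p, r) contributes 0 new; branch {q=0, s=0} (p, r) contributes 0 new; branch {p=0, q=1, r=0, s=1} (none free) contributes 1 new. Total: 11.

11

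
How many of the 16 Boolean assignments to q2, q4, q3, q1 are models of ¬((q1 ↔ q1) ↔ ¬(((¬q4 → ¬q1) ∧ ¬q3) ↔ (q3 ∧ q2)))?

Initial set: {¬((q1 ↔ q1) ↔ ¬(((¬q4 → ¬q1) ∧ ¬q3) ↔ (q3 ∧ q2)))}.
¬((q1 ↔ q1) ↔ ¬(((¬q4 → ¬q1) ∧ ¬q3) ↔ (q3 ∧ q2))): β-rule — branch into (q1 ↔ q1), ¬¬(((¬q4 → ¬q1) ∧ ¬q3) ↔ (q3 ∧ q2))  //  ¬(q1 ↔ q1), ¬(((¬q4 → ¬q1) ∧ ¬q3) ↔ (q3 ∧ q2)).
  branch 1 (add (q1 ↔ q1), ¬¬(((¬q4 → ¬q1) ∧ ¬q3) ↔ (q3 ∧ q2))):
    (q1 ↔ q1): β-rule — branch into q1, q1  //  ¬q1, ¬q1.
      branch 1.1 (add q1, q1):
        ¬¬(((¬q4 → ¬q1) ∧ ¬q3) ↔ (q3 ∧ q2)): β-rule — branch into ((¬q4 → ¬q1) ∧ ¬q3), (q3 ∧ q2)  //  ¬((¬q4 → ¬q1) ∧ ¬q3), ¬(q3 ∧ q2).
          branch 1.1.1 (add ((¬q4 → ¬q1) ∧ ¬q3), (q3 ∧ q2)):
            ((¬q4 → ¬q1) ∧ ¬q3): α-rule — add (¬q4 → ¬q1), ¬q3.
            (q3 ∧ q2): α-rule — add q3, q2.
            × closes — contains both q3 and ¬q3.
          branch 1.1.2 (add ¬((¬q4 → ¬q1) ∧ ¬q3), ¬(q3 ∧ q2)):
            ¬((¬q4 → ¬q1) ∧ ¬q3): β-rule — branch into ¬(¬q4 → ¬q1)  //  ¬¬q3.
              branch 1.1.2.1 (add ¬(¬q4 → ¬q1)):
                ¬(¬q4 → ¬q1): α-rule — add ¬q4, ¬¬q1.
                ¬(q3 ∧ q2): β-rule — branch into ¬q3  //  ¬q2.
                  branch 1.1.2.1.1 (add ¬q3):
                    ○ open, literals {q1=T, q3=F, q4=F}.
                  branch 1.1.2.1.2 (add ¬q2):
                    ○ open, literals {q1=T, q2=F, q4=F}.
              branch 1.1.2.2 (add ¬¬q3):
                ¬(q3 ∧ q2): β-rule — branch into ¬q3  //  ¬q2.
                  branch 1.1.2.2.1 (add ¬q3):
                    × closes — contains both q3 and ¬q3.
                  branch 1.1.2.2.2 (add ¬q2):
                    ○ open, literals {q1=T, q2=F, q3=T}.
      branch 1.2 (add ¬q1, ¬q1):
        ¬¬(((¬q4 → ¬q1) ∧ ¬q3) ↔ (q3 ∧ q2)): β-rule — branch into ((¬q4 → ¬q1) ∧ ¬q3), (q3 ∧ q2)  //  ¬((¬q4 → ¬q1) ∧ ¬q3), ¬(q3 ∧ q2).
          branch 1.2.1 (add ((¬q4 → ¬q1) ∧ ¬q3), (q3 ∧ q2)):
            ((¬q4 → ¬q1) ∧ ¬q3): α-rule — add (¬q4 → ¬q1), ¬q3.
            (q3 ∧ q2): α-rule — add q3, q2.
            × closes — contains both q3 and ¬q3.
          branch 1.2.2 (add ¬((¬q4 → ¬q1) ∧ ¬q3), ¬(q3 ∧ q2)):
            ¬((¬q4 → ¬q1) ∧ ¬q3): β-rule — branch into ¬(¬q4 → ¬q1)  //  ¬¬q3.
              branch 1.2.2.1 (add ¬(¬q4 → ¬q1)):
                ¬(¬q4 → ¬q1): α-rule — add ¬q4, ¬¬q1.
                × closes — contains both q1 and ¬q1.
              branch 1.2.2.2 (add ¬¬q3):
                ¬(q3 ∧ q2): β-rule — branch into ¬q3  //  ¬q2.
                  branch 1.2.2.2.1 (add ¬q3):
                    × closes — contains both q3 and ¬q3.
                  branch 1.2.2.2.2 (add ¬q2):
                    ○ open, literals {q1=F, q2=F, q3=T}.
  branch 2 (add ¬(q1 ↔ q1), ¬(((¬q4 → ¬q1) ∧ ¬q3) ↔ (q3 ∧ q2))):
    ¬(q1 ↔ q1): β-rule — branch into q1, ¬q1  //  ¬q1, q1.
      branch 2.1 (add q1, ¬q1):
        × closes — contains both q1 and ¬q1.
      branch 2.2 (add ¬q1, q1):
        × closes — contains both q1 and ¬q1.
7 branches closed, 4 open.
Each open branch fixes some atoms; the unmentioned ones are free. Counting distinct full assignments: branch {q1=T, q3=F, q4=F} (q2) contributes 2 new; branch {q1=T, q2=F, q4=F} (q3) contributes 1 new; branch {q1=T, q2=F, q3=T} (q4) contributes 1 new; branch {q1=F, q2=F, q3=T} (q4) contributes 2 new. Total: 6.

6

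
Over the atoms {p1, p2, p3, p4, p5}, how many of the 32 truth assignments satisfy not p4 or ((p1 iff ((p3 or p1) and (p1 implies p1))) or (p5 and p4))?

30

Initial set: {T (not p4 or ((p1 iff ((p3 or p1) and (p1 implies p1))) or (p5 and p4)))}.
T (not p4 or ((p1 iff ((p3 or p1) and (p1 implies p1))) or (p5 and p4))): β-rule — branch into T not p4  //  T ((p1 iff ((p3 or p1) and (p1 implies p1))) or (p5 and p4)).
  branch 1 (add T not p4):
    ○ open, literals {p4=0}.
  branch 2 (add T ((p1 iff ((p3 or p1) and (p1 implies p1))) or (p5 and p4))):
    T ((p1 iff ((p3 or p1) and (p1 implies p1))) or (p5 and p4)): β-rule — branch into T (p1 iff ((p3 or p1) and (p1 implies p1)))  //  T (p5 and p4).
      branch 2.1 (add T (p1 iff ((p3 or p1) and (p1 implies p1)))):
        T (p1 iff ((p3 or p1) and (p1 implies p1))): β-rule — branch into T p1, T ((p3 or p1) and (p1 implies p1))  //  F p1, F ((p3 or p1) and (p1 implies p1)).
          branch 2.1.1 (add T p1, T ((p3 or p1) and (p1 implies p1))):
            T ((p3 or p1) and (p1 implies p1)): α-rule — add T (p3 or p1), T (p1 implies p1).
            T (p3 or p1): β-rule — branch into T p3  //  T p1.
              branch 2.1.1.1 (add T p3):
                T (p1 implies p1): β-rule — branch into F p1  //  T p1.
                  branch 2.1.1.1.1 (add F p1):
                    × closes — contains both p1 and not p1.
                  branch 2.1.1.1.2 (add T p1):
                    ○ open, literals {p1=1, p3=1}.
              branch 2.1.1.2 (add T p1):
                T (p1 implies p1): β-rule — branch into F p1  //  T p1.
                  branch 2.1.1.2.1 (add F p1):
                    × closes — contains both p1 and not p1.
                  branch 2.1.1.2.2 (add T p1):
                    ○ open, literals {p1=1}.
          branch 2.1.2 (add F p1, F ((p3 or p1) and (p1 implies p1))):
            F ((p3 or p1) and (p1 implies p1)): β-rule — branch into F (p3 or p1)  //  F (p1 implies p1).
              branch 2.1.2.1 (add F (p3 or p1)):
                F (p3 or p1): α-rule — add F p3, F p1.
                ○ open, literals {p1=0, p3=0}.
              branch 2.1.2.2 (add F (p1 implies p1)):
                F (p1 implies p1): α-rule — add T p1, F p1.
                × closes — contains both p1 and not p1.
      branch 2.2 (add T (p5 and p4)):
        T (p5 and p4): α-rule — add T p5, T p4.
        ○ open, literals {p4=1, p5=1}.
3 branches closed, 5 open.
Each open branch fixes some atoms; the unmentioned ones are free. Counting distinct full assignments: branch {p4=0} (p1, p2, p3, p5) contributes 16 new; branch {p1=1, p3=1} (p2, p4, p5) contributes 4 new; branch {p1=1} (p2, p3, p4, p5) contributes 4 new; branch {p1=0, p3=0} (p2, p4, p5) contributes 4 new; branch {p4=1, p5=1} (p1, p2, p3) contributes 2 new. Total: 30.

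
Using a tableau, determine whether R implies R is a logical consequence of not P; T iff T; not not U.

Initial set: {not P; (T iff T); not not U; not (R implies R)}.
not not U: drop double negation, giving U.
not (R implies R): α-rule — add R, not R.
× closes — contains both R and not R.
All 1 branch closes.
Every branch closed, so the premises entail the conclusion.

Yes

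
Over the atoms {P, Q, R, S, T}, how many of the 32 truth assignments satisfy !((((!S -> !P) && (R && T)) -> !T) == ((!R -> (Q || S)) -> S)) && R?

10

Initial set: {(!((((!S -> !P) && (R && T)) -> !T) == ((!R -> (Q || S)) -> S)) && R)}.
(!((((!S -> !P) && (R && T)) -> !T) == ((!R -> (Q || S)) -> S)) && R): α-rule — add !((((!S -> !P) && (R && T)) -> !T) == ((!R -> (Q || S)) -> S)), R.
!((((!S -> !P) && (R && T)) -> !T) == ((!R -> (Q || S)) -> S)): β-rule — branch into (((!S -> !P) && (R && T)) -> !T), !((!R -> (Q || S)) -> S)  //  !(((!S -> !P) && (R && T)) -> !T), ((!R -> (Q || S)) -> S).
  branch 1 (add (((!S -> !P) && (R && T)) -> !T), !((!R -> (Q || S)) -> S)):
    !((!R -> (Q || S)) -> S): α-rule — add (!R -> (Q || S)), !S.
    (((!S -> !P) && (R && T)) -> !T): β-rule — branch into !((!S -> !P) && (R && T))  //  !T.
      branch 1.1 (add !((!S -> !P) && (R && T))):
        (!R -> (Q || S)): β-rule — branch into !!R  //  (Q || S).
          branch 1.1.1 (add !!R):
            !((!S -> !P) && (R && T)): β-rule — branch into !(!S -> !P)  //  !(R && T).
              branch 1.1.1.1 (add !(!S -> !P)):
                !(!S -> !P): α-rule — add !S, !!P.
                ○ open, literals {P=T, R=T, S=F}.
              branch 1.1.1.2 (add !(R && T)):
                !(R && T): β-rule — branch into !R  //  !T.
                  branch 1.1.1.2.1 (add !R):
                    × closes — contains both R and !R.
                  branch 1.1.1.2.2 (add !T):
                    ○ open, literals {R=T, S=F, T=F}.
          branch 1.1.2 (add (Q || S)):
            !((!S -> !P) && (R && T)): β-rule — branch into !(!S -> !P)  //  !(R && T).
              branch 1.1.2.1 (add !(!S -> !P)):
                !(!S -> !P): α-rule — add !S, !!P.
                (Q || S): β-rule — branch into Q  //  S.
                  branch 1.1.2.1.1 (add Q):
                    ○ open, literals {P=T, Q=T, R=T, S=F}.
                  branch 1.1.2.1.2 (add S):
                    × closes — contains both S and !S.
              branch 1.1.2.2 (add !(R && T)):
                (Q || S): β-rule — branch into Q  //  S.
                  branch 1.1.2.2.1 (add Q):
                    !(R && T): β-rule — branch into !R  //  !T.
                      branch 1.1.2.2.1.1 (add !R):
                        × closes — contains both R and !R.
                      branch 1.1.2.2.1.2 (add !T):
                        ○ open, literals {Q=T, R=T, S=F, T=F}.
                  branch 1.1.2.2.2 (add S):
                    × closes — contains both S and !S.
      branch 1.2 (add !T):
        (!R -> (Q || S)): β-rule — branch into !!R  //  (Q || S).
          branch 1.2.1 (add !!R):
            ○ open, literals {R=T, S=F, T=F}.
          branch 1.2.2 (add (Q || S)):
            (Q || S): β-rule — branch into Q  //  S.
              branch 1.2.2.1 (add Q):
                ○ open, literals {Q=T, R=T, S=F, T=F}.
              branch 1.2.2.2 (add S):
                × closes — contains both S and !S.
  branch 2 (add !(((!S -> !P) && (R && T)) -> !T), ((!R -> (Q || S)) -> S)):
    !(((!S -> !P) && (R && T)) -> !T): α-rule — add ((!S -> !P) && (R && T)), !!T.
    ((!S -> !P) && (R && T)): α-rule — add (!S -> !P), (R && T).
    (R && T): α-rule — add R, T.
    ((!R -> (Q || S)) -> S): β-rule — branch into !(!R -> (Q || S))  //  S.
      branch 2.1 (add !(!R -> (Q || S))):
        !(!R -> (Q || S)): α-rule — add !R, !(Q || S).
        × closes — contains both R and !R.
      branch 2.2 (add S):
        (!S -> !P): β-rule — branch into !!S  //  !P.
          branch 2.2.1 (add !!S):
            ○ open, literals {R=T, S=T, T=T}.
          branch 2.2.2 (add !P):
            ○ open, literals {P=F, R=T, S=T, T=T}.
6 branches closed, 8 open.
Each open branch fixes some atoms; the unmentioned ones are free. Counting distinct full assignments: branch {P=T, R=T, S=F} (Q, T) contributes 4 new; branch {R=T, S=F, T=F} (P, Q) contributes 2 new; branch {P=T, Q=T, R=T, S=F} (T) contributes 0 new; branch {Q=T, R=T, S=F, T=F} (P) contributes 0 new; branch {R=T, S=F, T=F} (P, Q) contributes 0 new; branch {Q=T, R=T, S=F, T=F} (P) contributes 0 new; branch {R=T, S=T, T=T} (P, Q) contributes 4 new; branch {P=F, R=T, S=T, T=T} (Q) contributes 0 new. Total: 10.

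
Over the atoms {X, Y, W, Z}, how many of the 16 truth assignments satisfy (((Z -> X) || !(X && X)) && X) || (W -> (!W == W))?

Initial set: {((((Z -> X) || !(X && X)) && X) || (W -> (!W == W)))}.
((((Z -> X) || !(X && X)) && X) || (W -> (!W == W))): β-rule — branch into (((Z -> X) || !(X && X)) && X)  //  (W -> (!W == W)).
  branch 1 (add (((Z -> X) || !(X && X)) && X)):
    (((Z -> X) || !(X && X)) && X): α-rule — add ((Z -> X) || !(X && X)), X.
    ((Z -> X) || !(X && X)): β-rule — branch into (Z -> X)  //  !(X && X).
      branch 1.1 (add (Z -> X)):
        (Z -> X): β-rule — branch into !Z  //  X.
          branch 1.1.1 (add !Z):
            ○ open, literals {X=1, Z=0}.
          branch 1.1.2 (add X):
            ○ open, literals {X=1}.
      branch 1.2 (add !(X && X)):
        !(X && X): β-rule — branch into !X  //  !X.
          branch 1.2.1 (add !X):
            × closes — contains both X and !X.
          branch 1.2.2 (add !X):
            × closes — contains both X and !X.
  branch 2 (add (W -> (!W == W))):
    (W -> (!W == W)): β-rule — branch into !W  //  (!W == W).
      branch 2.1 (add !W):
        ○ open, literals {W=0}.
      branch 2.2 (add (!W == W)):
        (!W == W): β-rule — branch into !W, W  //  !!W, !W.
          branch 2.2.1 (add !W, W):
            × closes — contains both W and !W.
          branch 2.2.2 (add !!W, !W):
            × closes — contains both W and !W.
4 branches closed, 3 open.
Each open branch fixes some atoms; the unmentioned ones are free. Counting distinct full assignments: branch {X=1, Z=0} (Y, W) contributes 4 new; branch {X=1} (Y, W, Z) contributes 4 new; branch {W=0} (X, Y, Z) contributes 4 new. Total: 12.

12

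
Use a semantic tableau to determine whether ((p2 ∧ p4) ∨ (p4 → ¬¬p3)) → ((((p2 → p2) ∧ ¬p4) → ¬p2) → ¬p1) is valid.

Not valid

Assume the negation and expand:
Initial set: {¬(((p2 ∧ p4) ∨ (p4 → ¬¬p3)) → ((((p2 → p2) ∧ ¬p4) → ¬p2) → ¬p1))}.
¬(((p2 ∧ p4) ∨ (p4 → ¬¬p3)) → ((((p2 → p2) ∧ ¬p4) → ¬p2) → ¬p1)): α-rule — add ((p2 ∧ p4) ∨ (p4 → ¬¬p3)), ¬((((p2 → p2) ∧ ¬p4) → ¬p2) → ¬p1).
¬((((p2 → p2) ∧ ¬p4) → ¬p2) → ¬p1): α-rule — add (((p2 → p2) ∧ ¬p4) → ¬p2), ¬¬p1.
((p2 ∧ p4) ∨ (p4 → ¬¬p3)): β-rule — branch into (p2 ∧ p4)  //  (p4 → ¬¬p3).
  branch 1 (add (p2 ∧ p4)):
    (p2 ∧ p4): α-rule — add p2, p4.
    (((p2 → p2) ∧ ¬p4) → ¬p2): β-rule — branch into ¬((p2 → p2) ∧ ¬p4)  //  ¬p2.
      branch 1.1 (add ¬((p2 → p2) ∧ ¬p4)):
        ¬((p2 → p2) ∧ ¬p4): β-rule — branch into ¬(p2 → p2)  //  ¬¬p4.
          branch 1.1.1 (add ¬(p2 → p2)):
            ¬(p2 → p2): α-rule — add p2, ¬p2.
            × closes — contains both p2 and ¬p2.
          branch 1.1.2 (add ¬¬p4):
            ○ open, literals {p1=true, p2=true, p4=true}.
      branch 1.2 (add ¬p2):
        × closes — contains both p2 and ¬p2.
  branch 2 (add (p4 → ¬¬p3)):
    (((p2 → p2) ∧ ¬p4) → ¬p2): β-rule — branch into ¬((p2 → p2) ∧ ¬p4)  //  ¬p2.
      branch 2.1 (add ¬((p2 → p2) ∧ ¬p4)):
        (p4 → ¬¬p3): β-rule — branch into ¬p4  //  ¬¬p3.
          branch 2.1.1 (add ¬p4):
            ¬((p2 → p2) ∧ ¬p4): β-rule — branch into ¬(p2 → p2)  //  ¬¬p4.
              branch 2.1.1.1 (add ¬(p2 → p2)):
                ¬(p2 → p2): α-rule — add p2, ¬p2.
                × closes — contains both p2 and ¬p2.
              branch 2.1.1.2 (add ¬¬p4):
                × closes — contains both p4 and ¬p4.
          branch 2.1.2 (add ¬¬p3):
            ¬¬p3: drop double negation, giving p3.
            ¬((p2 → p2) ∧ ¬p4): β-rule — branch into ¬(p2 → p2)  //  ¬¬p4.
              branch 2.1.2.1 (add ¬(p2 → p2)):
                ¬(p2 → p2): α-rule — add p2, ¬p2.
                × closes — contains both p2 and ¬p2.
              branch 2.1.2.2 (add ¬¬p4):
                ○ open, literals {p1=true, p3=true, p4=true}.
      branch 2.2 (add ¬p2):
        (p4 → ¬¬p3): β-rule — branch into ¬p4  //  ¬¬p3.
          branch 2.2.1 (add ¬p4):
            ○ open, literals {p1=true, p2=false, p4=false}.
          branch 2.2.2 (add ¬¬p3):
            ¬¬p3: drop double negation, giving p3.
            ○ open, literals {p1=true, p2=false, p3=true}.
5 branches closed, 4 open.
An open branch gives a countermodel: p1=true, p2=true, p4=true (unmentioned atoms arbitrary); under it the original formula is false.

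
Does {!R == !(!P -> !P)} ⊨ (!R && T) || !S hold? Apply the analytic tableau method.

Initial set: {(!R == !(!P -> !P)); !((!R && T) || !S)}.
!((!R && T) || !S): α-rule — add !(!R && T), !!S.
(!R == !(!P -> !P)): β-rule — branch into !R, !(!P -> !P)  //  !!R, !!(!P -> !P).
  branch 1 (add !R, !(!P -> !P)):
    !(!P -> !P): α-rule — add !P, !!P.
    × closes — contains both P and !P.
  branch 2 (add !!R, !!(!P -> !P)):
    !(!R && T): β-rule — branch into !!R  //  !T.
      branch 2.1 (add !!R):
        !!(!P -> !P): β-rule — branch into !!P  //  !P.
          branch 2.1.1 (add !!P):
            ○ open, literals {P=1, R=1, S=1}.
          branch 2.1.2 (add !P):
            ○ open, literals {P=0, R=1, S=1}.
      branch 2.2 (add !T):
        !!(!P -> !P): β-rule — branch into !!P  //  !P.
          branch 2.2.1 (add !!P):
            ○ open, literals {P=1, R=1, S=1, T=0}.
          branch 2.2.2 (add !P):
            ○ open, literals {P=0, R=1, S=1, T=0}.
1 branch closed, 4 open.
An open branch gives a countermodel: P=1, R=1, S=1 (unmentioned atoms arbitrary); the premises hold there but the conclusion fails.

No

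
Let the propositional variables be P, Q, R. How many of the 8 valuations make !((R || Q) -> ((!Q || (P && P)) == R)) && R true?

Initial set: {(!((R || Q) -> ((!Q || (P && P)) == R)) && R)}.
(!((R || Q) -> ((!Q || (P && P)) == R)) && R): α-rule — add !((R || Q) -> ((!Q || (P && P)) == R)), R.
!((R || Q) -> ((!Q || (P && P)) == R)): α-rule — add (R || Q), !((!Q || (P && P)) == R).
(R || Q): β-rule — branch into R  //  Q.
  branch 1 (add R):
    !((!Q || (P && P)) == R): β-rule — branch into (!Q || (P && P)), !R  //  !(!Q || (P && P)), R.
      branch 1.1 (add (!Q || (P && P)), !R):
        × closes — contains both R and !R.
      branch 1.2 (add !(!Q || (P && P)), R):
        !(!Q || (P && P)): α-rule — add !!Q, !(P && P).
        !(P && P): β-rule — branch into !P  //  !P.
          branch 1.2.1 (add !P):
            ○ open, literals {P=F, Q=T, R=T}.
          branch 1.2.2 (add !P):
            ○ open, literals {P=F, Q=T, R=T}.
  branch 2 (add Q):
    !((!Q || (P && P)) == R): β-rule — branch into (!Q || (P && P)), !R  //  !(!Q || (P && P)), R.
      branch 2.1 (add (!Q || (P && P)), !R):
        × closes — contains both R and !R.
      branch 2.2 (add !(!Q || (P && P)), R):
        !(!Q || (P && P)): α-rule — add !!Q, !(P && P).
        !(P && P): β-rule — branch into !P  //  !P.
          branch 2.2.1 (add !P):
            ○ open, literals {P=F, Q=T, R=T}.
          branch 2.2.2 (add !P):
            ○ open, literals {P=F, Q=T, R=T}.
2 branches closed, 4 open.
Each open branch fixes some atoms; the unmentioned ones are free. Counting distinct full assignments: branch {P=F, Q=T, R=T} (none free) contributes 1 new; branch {P=F, Q=T, R=T} (none free) contributes 0 new; branch {P=F, Q=T, R=T} (none free) contributes 0 new; branch {P=F, Q=T, R=T} (none free) contributes 0 new. Total: 1.

1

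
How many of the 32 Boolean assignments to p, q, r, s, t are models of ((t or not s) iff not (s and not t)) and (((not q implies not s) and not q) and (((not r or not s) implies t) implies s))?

4

Initial set: {(((t or not s) iff not (s and not t)) and (((not q implies not s) and not q) and (((not r or not s) implies t) implies s)))}.
(((t or not s) iff not (s and not t)) and (((not q implies not s) and not q) and (((not r or not s) implies t) implies s))): α-rule — add ((t or not s) iff not (s and not t)), (((not q implies not s) and not q) and (((not r or not s) implies t) implies s)).
(((not q implies not s) and not q) and (((not r or not s) implies t) implies s)): α-rule — add ((not q implies not s) and not q), (((not r or not s) implies t) implies s).
((not q implies not s) and not q): α-rule — add (not q implies not s), not q.
((t or not s) iff not (s and not t)): β-rule — branch into (t or not s), not (s and not t)  //  not (t or not s), not not (s and not t).
  branch 1 (add (t or not s), not (s and not t)):
    (((not r or not s) implies t) implies s): β-rule — branch into not ((not r or not s) implies t)  //  s.
      branch 1.1 (add not ((not r or not s) implies t)):
        not ((not r or not s) implies t): α-rule — add (not r or not s), not t.
        (not q implies not s): β-rule — branch into not not q  //  not s.
          branch 1.1.1 (add not not q):
            × closes — contains both q and not q.
          branch 1.1.2 (add not s):
            (t or not s): β-rule — branch into t  //  not s.
              branch 1.1.2.1 (add t):
                × closes — contains both t and not t.
              branch 1.1.2.2 (add not s):
                not (s and not t): β-rule — branch into not s  //  not not t.
                  branch 1.1.2.2.1 (add not s):
                    (not r or not s): β-rule — branch into not r  //  not s.
                      branch 1.1.2.2.1.1 (add not r):
                        ○ open, literals {q=false, r=false, s=false, t=false}.
                      branch 1.1.2.2.1.2 (add not s):
                        ○ open, literals {q=false, s=false, t=false}.
                  branch 1.1.2.2.2 (add not not t):
                    × closes — contains both t and not t.
      branch 1.2 (add s):
        (not q implies not s): β-rule — branch into not not q  //  not s.
          branch 1.2.1 (add not not q):
            × closes — contains both q and not q.
          branch 1.2.2 (add not s):
            × closes — contains both s and not s.
  branch 2 (add not (t or not s), not not (s and not t)):
    not (t or not s): α-rule — add not t, not not s.
    not not (s and not t): α-rule — add s, not t.
    (((not r or not s) implies t) implies s): β-rule — branch into not ((not r or not s) implies t)  //  s.
      branch 2.1 (add not ((not r or not s) implies t)):
        not ((not r or not s) implies t): α-rule — add (not r or not s), not t.
        (not q implies not s): β-rule — branch into not not q  //  not s.
          branch 2.1.1 (add not not q):
            × closes — contains both q and not q.
          branch 2.1.2 (add not s):
            × closes — contains both s and not s.
      branch 2.2 (add s):
        (not q implies not s): β-rule — branch into not not q  //  not s.
          branch 2.2.1 (add not not q):
            × closes — contains both q and not q.
          branch 2.2.2 (add not s):
            × closes — contains both s and not s.
9 branches closed, 2 open.
Each open branch fixes some atoms; the unmentioned ones are free. Counting distinct full assignments: branch {q=false, r=false, s=false, t=false} (p) contributes 2 new; branch {q=false, s=false, t=false} (p, r) contributes 2 new. Total: 4.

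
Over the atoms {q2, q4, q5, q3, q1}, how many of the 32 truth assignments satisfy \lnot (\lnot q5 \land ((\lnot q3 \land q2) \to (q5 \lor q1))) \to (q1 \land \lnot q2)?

18

Initial set: {(\lnot (\lnot q5 \land ((\lnot q3 \land q2) \to (q5 \lor q1))) \to (q1 \land \lnot q2))}.
(\lnot (\lnot q5 \land ((\lnot q3 \land q2) \to (q5 \lor q1))) \to (q1 \land \lnot q2)): β-rule — branch into \lnot \lnot (\lnot q5 \land ((\lnot q3 \land q2) \to (q5 \lor q1)))  //  (q1 \land \lnot q2).
  branch 1 (add \lnot \lnot (\lnot q5 \land ((\lnot q3 \land q2) \to (q5 \lor q1)))):
    \lnot \lnot (\lnot q5 \land ((\lnot q3 \land q2) \to (q5 \lor q1))): α-rule — add \lnot q5, ((\lnot q3 \land q2) \to (q5 \lor q1)).
    ((\lnot q3 \land q2) \to (q5 \lor q1)): β-rule — branch into \lnot (\lnot q3 \land q2)  //  (q5 \lor q1).
      branch 1.1 (add \lnot (\lnot q3 \land q2)):
        \lnot (\lnot q3 \land q2): β-rule — branch into \lnot \lnot q3  //  \lnot q2.
          branch 1.1.1 (add \lnot \lnot q3):
            ○ open, literals {q3=true, q5=false}.
          branch 1.1.2 (add \lnot q2):
            ○ open, literals {q2=false, q5=false}.
      branch 1.2 (add (q5 \lor q1)):
        (q5 \lor q1): β-rule — branch into q5  //  q1.
          branch 1.2.1 (add q5):
            × closes — contains both q5 and \lnot q5.
          branch 1.2.2 (add q1):
            ○ open, literals {q1=true, q5=false}.
  branch 2 (add (q1 \land \lnot q2)):
    (q1 \land \lnot q2): α-rule — add q1, \lnot q2.
    ○ open, literals {q1=true, q2=false}.
1 branch closed, 4 open.
Each open branch fixes some atoms; the unmentioned ones are free. Counting distinct full assignments: branch {q3=true, q5=false} (q2, q4, q1) contributes 8 new; branch {q2=false, q5=false} (q4, q3, q1) contributes 4 new; branch {q1=true, q5=false} (q2, q4, q3) contributes 2 new; branch {q1=true, q2=false} (q4, q5, q3) contributes 4 new. Total: 18.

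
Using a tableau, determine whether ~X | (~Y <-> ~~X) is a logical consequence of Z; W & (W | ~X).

No

Initial set: {Z; (W & (W | ~X)); ~(~X | (~Y <-> ~~X))}.
(W & (W | ~X)): α-rule — add W, (W | ~X).
~(~X | (~Y <-> ~~X)): α-rule — add ~~X, ~(~Y <-> ~~X).
(W | ~X): β-rule — branch into W  //  ~X.
  branch 1 (add W):
    ~(~Y <-> ~~X): β-rule — branch into ~Y, ~~~X  //  ~~Y, ~~X.
      branch 1.1 (add ~Y, ~~~X):
        ~~~X: drop double negation, giving ~X.
        × closes — contains both X and ~X.
      branch 1.2 (add ~~Y, ~~X):
        ~~X: drop double negation, giving X.
        ○ open, literals {W=true, X=true, Y=true, Z=true}.
  branch 2 (add ~X):
    × closes — contains both X and ~X.
2 branches closed, 1 open.
An open branch gives a countermodel: W=true, X=true, Y=true, Z=true (unmentioned atoms arbitrary); the premises hold there but the conclusion fails.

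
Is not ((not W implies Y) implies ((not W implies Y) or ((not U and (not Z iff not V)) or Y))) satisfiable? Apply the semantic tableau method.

Unsatisfiable

Initial set: {T not ((not W implies Y) implies ((not W implies Y) or ((not U and (not Z iff not V)) or Y)))}.
T not ((not W implies Y) implies ((not W implies Y) or ((not U and (not Z iff not V)) or Y))): α-rule — add T (not W implies Y), F ((not W implies Y) or ((not U and (not Z iff not V)) or Y)).
F ((not W implies Y) or ((not U and (not Z iff not V)) or Y)): α-rule — add F (not W implies Y), F ((not U and (not Z iff not V)) or Y).
F (not W implies Y): α-rule — add T not W, F Y.
F ((not U and (not Z iff not V)) or Y): α-rule — add F (not U and (not Z iff not V)), F Y.
T (not W implies Y): β-rule — branch into F not W  //  T Y.
  branch 1 (add F not W):
    × closes — contains both W and not W.
  branch 2 (add T Y):
    × closes — contains both Y and not Y.
All 2 branches close.
Every branch closed; the formula is unsatisfiable.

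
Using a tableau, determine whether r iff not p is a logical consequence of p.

Initial set: {T p; F (r iff not p)}.
F (r iff not p): β-rule — branch into T r, F not p  //  F r, T not p.
  branch 1 (add T r, F not p):
    ○ open, literals {p=true, r=true}.
  branch 2 (add F r, T not p):
    × closes — contains both p and not p.
1 branch closed, 1 open.
An open branch gives a countermodel: p=true, r=true (unmentioned atoms arbitrary); the premises hold there but the conclusion fails.

No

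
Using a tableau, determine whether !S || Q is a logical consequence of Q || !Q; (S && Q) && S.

Yes

Initial set: {(Q || !Q); ((S && Q) && S); !(!S || Q)}.
((S && Q) && S): α-rule — add (S && Q), S.
!(!S || Q): α-rule — add !!S, !Q.
(S && Q): α-rule — add S, Q.
× closes — contains both Q and !Q.
All 1 branch closes.
Every branch closed, so the premises entail the conclusion.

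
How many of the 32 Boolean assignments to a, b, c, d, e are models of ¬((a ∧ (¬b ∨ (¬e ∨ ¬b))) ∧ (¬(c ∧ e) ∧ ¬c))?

26

Initial set: {¬((a ∧ (¬b ∨ (¬e ∨ ¬b))) ∧ (¬(c ∧ e) ∧ ¬c))}.
¬((a ∧ (¬b ∨ (¬e ∨ ¬b))) ∧ (¬(c ∧ e) ∧ ¬c)): β-rule — branch into ¬(a ∧ (¬b ∨ (¬e ∨ ¬b)))  //  ¬(¬(c ∧ e) ∧ ¬c).
  branch 1 (add ¬(a ∧ (¬b ∨ (¬e ∨ ¬b)))):
    ¬(a ∧ (¬b ∨ (¬e ∨ ¬b))): β-rule — branch into ¬a  //  ¬(¬b ∨ (¬e ∨ ¬b)).
      branch 1.1 (add ¬a):
        ○ open, literals {a=false}.
      branch 1.2 (add ¬(¬b ∨ (¬e ∨ ¬b))):
        ¬(¬b ∨ (¬e ∨ ¬b)): α-rule — add ¬¬b, ¬(¬e ∨ ¬b).
        ¬(¬e ∨ ¬b): α-rule — add ¬¬e, ¬¬b.
        ○ open, literals {b=true, e=true}.
  branch 2 (add ¬(¬(c ∧ e) ∧ ¬c)):
    ¬(¬(c ∧ e) ∧ ¬c): β-rule — branch into ¬¬(c ∧ e)  //  ¬¬c.
      branch 2.1 (add ¬¬(c ∧ e)):
        ¬¬(c ∧ e): α-rule — add c, e.
        ○ open, literals {c=true, e=true}.
      branch 2.2 (add ¬¬c):
        ○ open, literals {c=true}.
0 branches closed, 4 open.
Each open branch fixes some atoms; the unmentioned ones are free. Counting distinct full assignments: branch {a=false} (b, c, d, e) contributes 16 new; branch {b=true, e=true} (a, c, d) contributes 4 new; branch {c=true, e=true} (a, b, d) contributes 2 new; branch {c=true} (a, b, d, e) contributes 4 new. Total: 26.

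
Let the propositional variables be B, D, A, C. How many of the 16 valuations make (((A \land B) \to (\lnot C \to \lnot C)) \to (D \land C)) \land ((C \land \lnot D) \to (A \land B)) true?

Initial set: {((((A \land B) \to (\lnot C \to \lnot C)) \to (D \land C)) \land ((C \land \lnot D) \to (A \land B)))}.
((((A \land B) \to (\lnot C \to \lnot C)) \to (D \land C)) \land ((C \land \lnot D) \to (A \land B))): α-rule — add (((A \land B) \to (\lnot C \to \lnot C)) \to (D \land C)), ((C \land \lnot D) \to (A \land B)).
(((A \land B) \to (\lnot C \to \lnot C)) \to (D \land C)): β-rule — branch into \lnot ((A \land B) \to (\lnot C \to \lnot C))  //  (D \land C).
  branch 1 (add \lnot ((A \land B) \to (\lnot C \to \lnot C))):
    \lnot ((A \land B) \to (\lnot C \to \lnot C)): α-rule — add (A \land B), \lnot (\lnot C \to \lnot C).
    (A \land B): α-rule — add A, B.
    \lnot (\lnot C \to \lnot C): α-rule — add \lnot C, \lnot \lnot C.
    × closes — contains both C and \lnot C.
  branch 2 (add (D \land C)):
    (D \land C): α-rule — add D, C.
    ((C \land \lnot D) \to (A \land B)): β-rule — branch into \lnot (C \land \lnot D)  //  (A \land B).
      branch 2.1 (add \lnot (C \land \lnot D)):
        \lnot (C \land \lnot D): β-rule — branch into \lnot C  //  \lnot \lnot D.
          branch 2.1.1 (add \lnot C):
            × closes — contains both C and \lnot C.
          branch 2.1.2 (add \lnot \lnot D):
            ○ open, literals {C=true, D=true}.
      branch 2.2 (add (A \land B)):
        (A \land B): α-rule — add A, B.
        ○ open, literals {A=true, B=true, C=true, D=true}.
2 branches closed, 2 open.
Each open branch fixes some atoms; the unmentioned ones are free. Counting distinct full assignments: branch {C=true, D=true} (B, A) contributes 4 new; branch {A=true, B=true, C=true, D=true} (none free) contributes 0 new. Total: 4.

4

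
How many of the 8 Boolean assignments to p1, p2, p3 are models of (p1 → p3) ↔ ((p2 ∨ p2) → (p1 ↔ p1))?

6

Initial set: {T ((p1 → p3) ↔ ((p2 ∨ p2) → (p1 ↔ p1)))}.
T ((p1 → p3) ↔ ((p2 ∨ p2) → (p1 ↔ p1))): β-rule — branch into T (p1 → p3), T ((p2 ∨ p2) → (p1 ↔ p1))  //  F (p1 → p3), F ((p2 ∨ p2) → (p1 ↔ p1)).
  branch 1 (add T (p1 → p3), T ((p2 ∨ p2) → (p1 ↔ p1))):
    T (p1 → p3): β-rule — branch into F p1  //  T p3.
      branch 1.1 (add F p1):
        T ((p2 ∨ p2) → (p1 ↔ p1)): β-rule — branch into F (p2 ∨ p2)  //  T (p1 ↔ p1).
          branch 1.1.1 (add F (p2 ∨ p2)):
            F (p2 ∨ p2): α-rule — add F p2, F p2.
            ○ open, literals {p1=0, p2=0}.
          branch 1.1.2 (add T (p1 ↔ p1)):
            T (p1 ↔ p1): β-rule — branch into T p1, T p1  //  F p1, F p1.
              branch 1.1.2.1 (add T p1, T p1):
                × closes — contains both p1 and ¬p1.
              branch 1.1.2.2 (add F p1, F p1):
                ○ open, literals {p1=0}.
      branch 1.2 (add T p3):
        T ((p2 ∨ p2) → (p1 ↔ p1)): β-rule — branch into F (p2 ∨ p2)  //  T (p1 ↔ p1).
          branch 1.2.1 (add F (p2 ∨ p2)):
            F (p2 ∨ p2): α-rule — add F p2, F p2.
            ○ open, literals {p2=0, p3=1}.
          branch 1.2.2 (add T (p1 ↔ p1)):
            T (p1 ↔ p1): β-rule — branch into T p1, T p1  //  F p1, F p1.
              branch 1.2.2.1 (add T p1, T p1):
                ○ open, literals {p1=1, p3=1}.
              branch 1.2.2.2 (add F p1, F p1):
                ○ open, literals {p1=0, p3=1}.
  branch 2 (add F (p1 → p3), F ((p2 ∨ p2) → (p1 ↔ p1))):
    F (p1 → p3): α-rule — add T p1, F p3.
    F ((p2 ∨ p2) → (p1 ↔ p1)): α-rule — add T (p2 ∨ p2), F (p1 ↔ p1).
    T (p2 ∨ p2): β-rule — branch into T p2  //  T p2.
      branch 2.1 (add T p2):
        F (p1 ↔ p1): β-rule — branch into T p1, F p1  //  F p1, T p1.
          branch 2.1.1 (add T p1, F p1):
            × closes — contains both p1 and ¬p1.
          branch 2.1.2 (add F p1, T p1):
            × closes — contains both p1 and ¬p1.
      branch 2.2 (add T p2):
        F (p1 ↔ p1): β-rule — branch into T p1, F p1  //  F p1, T p1.
          branch 2.2.1 (add T p1, F p1):
            × closes — contains both p1 and ¬p1.
          branch 2.2.2 (add F p1, T p1):
            × closes — contains both p1 and ¬p1.
5 branches closed, 5 open.
Each open branch fixes some atoms; the unmentioned ones are free. Counting distinct full assignments: branch {p1=0, p2=0} (p3) contributes 2 new; branch {p1=0} (p2, p3) contributes 2 new; branch {p2=0, p3=1} (p1) contributes 1 new; branch {p1=1, p3=1} (p2) contributes 1 new; branch {p1=0, p3=1} (p2) contributes 0 new. Total: 6.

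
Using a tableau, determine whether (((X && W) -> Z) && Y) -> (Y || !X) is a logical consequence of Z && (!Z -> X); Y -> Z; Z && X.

Initial set: {(Z && (!Z -> X)); (Y -> Z); (Z && X); !((((X && W) -> Z) && Y) -> (Y || !X))}.
(Z && (!Z -> X)): α-rule — add Z, (!Z -> X).
(Z && X): α-rule — add Z, X.
!((((X && W) -> Z) && Y) -> (Y || !X)): α-rule — add (((X && W) -> Z) && Y), !(Y || !X).
(((X && W) -> Z) && Y): α-rule — add ((X && W) -> Z), Y.
!(Y || !X): α-rule — add !Y, !!X.
× closes — contains both Y and !Y.
All 1 branch closes.
Every branch closed, so the premises entail the conclusion.

Yes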